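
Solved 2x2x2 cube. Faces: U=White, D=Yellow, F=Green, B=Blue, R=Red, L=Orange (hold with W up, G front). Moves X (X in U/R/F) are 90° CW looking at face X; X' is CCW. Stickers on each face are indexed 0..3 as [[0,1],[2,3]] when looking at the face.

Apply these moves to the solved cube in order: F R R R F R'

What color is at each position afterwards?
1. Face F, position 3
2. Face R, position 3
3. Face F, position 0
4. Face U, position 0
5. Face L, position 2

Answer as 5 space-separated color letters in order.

After move 1 (F): F=GGGG U=WWOO R=WRWR D=RRYY L=OYOY
After move 2 (R): R=WWRR U=WGOG F=GRGY D=RBYB B=OBWB
After move 3 (R): R=RWRW U=WROY F=GBGB D=RWYO B=GBGB
After move 4 (R): R=RRWW U=WBOB F=GWGO D=RGYG B=YBRB
After move 5 (F): F=GGOW U=WBYY R=ORBW D=WRYG L=OROG
After move 6 (R'): R=RWOB U=WRYY F=GBOY D=WGYW B=GBRB
Query 1: F[3] = Y
Query 2: R[3] = B
Query 3: F[0] = G
Query 4: U[0] = W
Query 5: L[2] = O

Answer: Y B G W O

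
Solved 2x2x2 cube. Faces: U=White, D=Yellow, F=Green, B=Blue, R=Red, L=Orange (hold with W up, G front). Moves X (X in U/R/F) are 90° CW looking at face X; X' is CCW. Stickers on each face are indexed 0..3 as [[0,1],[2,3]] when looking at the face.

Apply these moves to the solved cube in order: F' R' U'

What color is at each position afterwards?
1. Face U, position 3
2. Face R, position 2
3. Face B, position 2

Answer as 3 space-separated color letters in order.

After move 1 (F'): F=GGGG U=WWRR R=YRYR D=OOYY L=OWOW
After move 2 (R'): R=RRYY U=WBRB F=GWGR D=OGYG B=YBOB
After move 3 (U'): U=BBWR F=OWGR R=GWYY B=RROB L=YBOW
Query 1: U[3] = R
Query 2: R[2] = Y
Query 3: B[2] = O

Answer: R Y O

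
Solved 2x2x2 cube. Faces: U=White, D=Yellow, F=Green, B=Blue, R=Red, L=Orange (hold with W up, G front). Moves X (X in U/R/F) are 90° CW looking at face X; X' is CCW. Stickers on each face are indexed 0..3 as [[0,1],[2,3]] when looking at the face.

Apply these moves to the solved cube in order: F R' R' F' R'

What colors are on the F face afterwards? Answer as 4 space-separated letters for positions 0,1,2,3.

Answer: B R G R

Derivation:
After move 1 (F): F=GGGG U=WWOO R=WRWR D=RRYY L=OYOY
After move 2 (R'): R=RRWW U=WBOB F=GWGO D=RGYG B=YBRB
After move 3 (R'): R=RWRW U=WROY F=GBGB D=RWYO B=GBGB
After move 4 (F'): F=BBGG U=WRRR R=WWRW D=YYYO L=OYOO
After move 5 (R'): R=WWWR U=WGRG F=BRGR D=YBYG B=OBYB
Query: F face = BRGR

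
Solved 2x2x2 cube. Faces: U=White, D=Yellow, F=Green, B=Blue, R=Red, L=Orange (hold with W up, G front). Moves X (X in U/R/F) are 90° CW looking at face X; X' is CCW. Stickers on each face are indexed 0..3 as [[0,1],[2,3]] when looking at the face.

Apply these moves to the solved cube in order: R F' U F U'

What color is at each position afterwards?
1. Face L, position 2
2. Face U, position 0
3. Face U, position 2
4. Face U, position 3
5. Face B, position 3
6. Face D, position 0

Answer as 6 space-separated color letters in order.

After move 1 (R): R=RRRR U=WGWG F=GYGY D=YBYB B=WBWB
After move 2 (F'): F=YYGG U=WGRR R=BRYR D=OOYB L=OGOW
After move 3 (U): U=RWRG F=BRGG R=WBYR B=OGWB L=YYOW
After move 4 (F): F=GBGR U=RWWY R=RBGR D=YWYB L=YOOO
After move 5 (U'): U=WYRW F=YOGR R=GBGR B=RBWB L=OGOO
Query 1: L[2] = O
Query 2: U[0] = W
Query 3: U[2] = R
Query 4: U[3] = W
Query 5: B[3] = B
Query 6: D[0] = Y

Answer: O W R W B Y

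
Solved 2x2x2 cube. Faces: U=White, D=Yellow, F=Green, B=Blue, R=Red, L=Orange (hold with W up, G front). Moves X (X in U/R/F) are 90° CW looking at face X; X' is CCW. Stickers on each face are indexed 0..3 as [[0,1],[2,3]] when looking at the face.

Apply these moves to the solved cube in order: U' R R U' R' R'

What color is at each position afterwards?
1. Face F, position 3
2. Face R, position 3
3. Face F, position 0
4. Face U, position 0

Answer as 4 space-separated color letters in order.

Answer: R O B Y

Derivation:
After move 1 (U'): U=WWWW F=OOGG R=GGRR B=RRBB L=BBOO
After move 2 (R): R=RGRG U=WOWG F=OYGY D=YBYR B=WRWB
After move 3 (R): R=RRGG U=WYWY F=OBGR D=YWYW B=GROB
After move 4 (U'): U=YYWW F=BBGR R=OBGG B=RROB L=GROO
After move 5 (R'): R=BGOG U=YOWR F=BYGW D=YBYR B=WRWB
After move 6 (R'): R=GGBO U=YWWW F=BOGR D=YYYW B=RRBB
Query 1: F[3] = R
Query 2: R[3] = O
Query 3: F[0] = B
Query 4: U[0] = Y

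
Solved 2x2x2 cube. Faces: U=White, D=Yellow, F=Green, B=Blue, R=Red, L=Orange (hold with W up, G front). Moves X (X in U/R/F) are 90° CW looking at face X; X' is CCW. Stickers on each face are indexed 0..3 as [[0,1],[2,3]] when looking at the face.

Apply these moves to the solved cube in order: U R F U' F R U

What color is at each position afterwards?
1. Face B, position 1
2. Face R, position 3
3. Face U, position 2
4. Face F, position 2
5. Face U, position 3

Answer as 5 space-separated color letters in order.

Answer: R R Y Y G

Derivation:
After move 1 (U): U=WWWW F=RRGG R=BBRR B=OOBB L=GGOO
After move 2 (R): R=RBRB U=WRWG F=RYGY D=YBYO B=WOWB
After move 3 (F): F=GRYY U=WROG R=WBGB D=RRYO L=GYOB
After move 4 (U'): U=RGWO F=GYYY R=GRGB B=WBWB L=WOOB
After move 5 (F): F=YGYY U=RGBO R=WROB D=GGYO L=WROR
After move 6 (R): R=OWBR U=RGBY F=YGYO D=GWYW B=OBGB
After move 7 (U): U=BRYG F=OWYO R=OBBR B=WRGB L=YGOR
Query 1: B[1] = R
Query 2: R[3] = R
Query 3: U[2] = Y
Query 4: F[2] = Y
Query 5: U[3] = G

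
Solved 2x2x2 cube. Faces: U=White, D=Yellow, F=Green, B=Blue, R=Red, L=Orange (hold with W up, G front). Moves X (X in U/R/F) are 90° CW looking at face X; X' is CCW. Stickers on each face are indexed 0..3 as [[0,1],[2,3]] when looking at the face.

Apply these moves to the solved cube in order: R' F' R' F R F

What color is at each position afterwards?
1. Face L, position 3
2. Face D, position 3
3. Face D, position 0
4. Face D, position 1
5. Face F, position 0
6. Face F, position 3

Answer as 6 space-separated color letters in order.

Answer: O G Y Y R R

Derivation:
After move 1 (R'): R=RRRR U=WBWB F=GWGW D=YGYG B=YBYB
After move 2 (F'): F=WWGG U=WBRR R=GRYR D=OOYG L=OBOW
After move 3 (R'): R=RRGY U=WYRY F=WBGR D=OWYG B=GBOB
After move 4 (F): F=GWRB U=WYWB R=RRYY D=GRYG L=OOOW
After move 5 (R): R=YRYR U=WWWB F=GRRG D=GOYG B=BBYB
After move 6 (F): F=RGGR U=WWWO R=WRBR D=YYYG L=OGOO
Query 1: L[3] = O
Query 2: D[3] = G
Query 3: D[0] = Y
Query 4: D[1] = Y
Query 5: F[0] = R
Query 6: F[3] = R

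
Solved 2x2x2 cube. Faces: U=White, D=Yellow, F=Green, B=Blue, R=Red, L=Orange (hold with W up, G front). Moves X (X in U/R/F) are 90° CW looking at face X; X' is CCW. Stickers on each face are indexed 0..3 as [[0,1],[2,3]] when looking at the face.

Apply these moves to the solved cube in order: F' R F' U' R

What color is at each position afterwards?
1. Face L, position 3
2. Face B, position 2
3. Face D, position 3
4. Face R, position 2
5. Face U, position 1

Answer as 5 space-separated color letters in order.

Answer: R R B R G

Derivation:
After move 1 (F'): F=GGGG U=WWRR R=YRYR D=OOYY L=OWOW
After move 2 (R): R=YYRR U=WGRG F=GOGY D=OBYB B=RBWB
After move 3 (F'): F=OYGG U=WGYR R=BYOR D=WWYB L=OGOR
After move 4 (U'): U=GRWY F=OGGG R=OYOR B=BYWB L=RBOR
After move 5 (R): R=OORY U=GGWG F=OWGB D=WWYB B=YYRB
Query 1: L[3] = R
Query 2: B[2] = R
Query 3: D[3] = B
Query 4: R[2] = R
Query 5: U[1] = G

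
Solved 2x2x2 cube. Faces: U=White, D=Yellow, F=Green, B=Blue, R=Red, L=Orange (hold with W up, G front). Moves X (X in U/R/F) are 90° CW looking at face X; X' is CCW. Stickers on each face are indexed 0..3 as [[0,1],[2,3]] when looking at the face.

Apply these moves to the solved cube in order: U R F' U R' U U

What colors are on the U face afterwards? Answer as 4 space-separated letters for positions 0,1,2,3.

After move 1 (U): U=WWWW F=RRGG R=BBRR B=OOBB L=GGOO
After move 2 (R): R=RBRB U=WRWG F=RYGY D=YBYO B=WOWB
After move 3 (F'): F=YYRG U=WRRR R=BBYB D=GOYO L=GGOW
After move 4 (U): U=RWRR F=BBRG R=WOYB B=GGWB L=YYOW
After move 5 (R'): R=OBWY U=RWRG F=BWRR D=GBYG B=OGOB
After move 6 (U): U=RRGW F=OBRR R=OGWY B=YYOB L=BWOW
After move 7 (U): U=GRWR F=OGRR R=YYWY B=BWOB L=OBOW
Query: U face = GRWR

Answer: G R W R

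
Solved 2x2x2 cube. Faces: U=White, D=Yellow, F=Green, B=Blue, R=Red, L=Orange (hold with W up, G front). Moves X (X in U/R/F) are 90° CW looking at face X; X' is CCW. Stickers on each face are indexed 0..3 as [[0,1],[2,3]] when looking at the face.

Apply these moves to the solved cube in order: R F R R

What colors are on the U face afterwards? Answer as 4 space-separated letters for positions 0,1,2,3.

After move 1 (R): R=RRRR U=WGWG F=GYGY D=YBYB B=WBWB
After move 2 (F): F=GGYY U=WGOO R=WRGR D=RRYB L=OYOB
After move 3 (R): R=GWRR U=WGOY F=GRYB D=RWYW B=OBGB
After move 4 (R): R=RGRW U=WROB F=GWYW D=RGYO B=YBGB
Query: U face = WROB

Answer: W R O B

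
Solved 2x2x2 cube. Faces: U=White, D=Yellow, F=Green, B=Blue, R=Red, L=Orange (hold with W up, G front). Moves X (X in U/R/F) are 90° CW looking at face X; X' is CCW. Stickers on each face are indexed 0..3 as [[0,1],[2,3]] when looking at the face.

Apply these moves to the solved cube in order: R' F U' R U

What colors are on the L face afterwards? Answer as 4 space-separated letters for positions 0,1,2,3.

Answer: O R O G

Derivation:
After move 1 (R'): R=RRRR U=WBWB F=GWGW D=YGYG B=YBYB
After move 2 (F): F=GGWW U=WBOO R=WRBR D=RRYG L=OYOG
After move 3 (U'): U=BOWO F=OYWW R=GGBR B=WRYB L=YBOG
After move 4 (R): R=BGRG U=BYWW F=ORWG D=RYYW B=OROB
After move 5 (U): U=WBWY F=BGWG R=ORRG B=YBOB L=OROG
Query: L face = OROG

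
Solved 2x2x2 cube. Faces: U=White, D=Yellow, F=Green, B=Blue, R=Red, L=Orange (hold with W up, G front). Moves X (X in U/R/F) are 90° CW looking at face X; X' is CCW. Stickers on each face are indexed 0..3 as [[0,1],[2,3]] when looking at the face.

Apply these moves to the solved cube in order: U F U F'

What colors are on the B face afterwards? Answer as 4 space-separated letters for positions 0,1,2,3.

Answer: G Y B B

Derivation:
After move 1 (U): U=WWWW F=RRGG R=BBRR B=OOBB L=GGOO
After move 2 (F): F=GRGR U=WWOG R=WBWR D=RBYY L=GYOY
After move 3 (U): U=OWGW F=WBGR R=OOWR B=GYBB L=GROY
After move 4 (F'): F=BRWG U=OWOW R=BORR D=RYYY L=GWOG
Query: B face = GYBB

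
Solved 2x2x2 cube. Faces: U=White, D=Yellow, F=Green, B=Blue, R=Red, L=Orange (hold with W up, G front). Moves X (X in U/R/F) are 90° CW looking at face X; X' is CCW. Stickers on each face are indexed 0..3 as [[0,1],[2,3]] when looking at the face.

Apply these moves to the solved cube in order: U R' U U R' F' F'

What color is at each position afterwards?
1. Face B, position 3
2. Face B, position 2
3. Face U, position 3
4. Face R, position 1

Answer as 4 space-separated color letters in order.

Answer: B R Y R

Derivation:
After move 1 (U): U=WWWW F=RRGG R=BBRR B=OOBB L=GGOO
After move 2 (R'): R=BRBR U=WBWO F=RWGW D=YRYG B=YOYB
After move 3 (U): U=WWOB F=BRGW R=YOBR B=GGYB L=RWOO
After move 4 (U): U=OWBW F=YOGW R=GGBR B=RWYB L=BROO
After move 5 (R'): R=GRGB U=OYBR F=YWGW D=YOYW B=GWRB
After move 6 (F'): F=WWYG U=OYGG R=ORYB D=ROYW L=BROB
After move 7 (F'): F=WGWY U=OYOY R=ORRB D=RBYW L=BGOG
Query 1: B[3] = B
Query 2: B[2] = R
Query 3: U[3] = Y
Query 4: R[1] = R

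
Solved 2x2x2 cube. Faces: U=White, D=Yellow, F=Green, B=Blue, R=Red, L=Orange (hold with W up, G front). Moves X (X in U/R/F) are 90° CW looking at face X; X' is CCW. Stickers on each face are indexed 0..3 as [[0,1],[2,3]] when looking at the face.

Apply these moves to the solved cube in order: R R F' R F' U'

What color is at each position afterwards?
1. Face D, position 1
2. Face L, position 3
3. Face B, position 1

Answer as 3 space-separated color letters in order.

After move 1 (R): R=RRRR U=WGWG F=GYGY D=YBYB B=WBWB
After move 2 (R): R=RRRR U=WYWY F=GBGB D=YWYW B=GBGB
After move 3 (F'): F=BBGG U=WYRR R=WRYR D=OOYW L=OYOW
After move 4 (R): R=YWRR U=WBRG F=BOGW D=OGYG B=RBYB
After move 5 (F'): F=OWBG U=WBYR R=GWOR D=YWYG L=OGOR
After move 6 (U'): U=BRWY F=OGBG R=OWOR B=GWYB L=RBOR
Query 1: D[1] = W
Query 2: L[3] = R
Query 3: B[1] = W

Answer: W R W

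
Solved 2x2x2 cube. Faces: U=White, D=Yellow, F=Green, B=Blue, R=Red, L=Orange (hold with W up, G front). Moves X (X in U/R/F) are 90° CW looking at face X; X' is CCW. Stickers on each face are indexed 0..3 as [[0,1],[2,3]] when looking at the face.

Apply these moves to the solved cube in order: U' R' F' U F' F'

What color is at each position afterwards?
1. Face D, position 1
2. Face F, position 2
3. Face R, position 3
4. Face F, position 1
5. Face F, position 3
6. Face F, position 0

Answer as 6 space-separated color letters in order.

Answer: G R R O O G

Derivation:
After move 1 (U'): U=WWWW F=OOGG R=GGRR B=RRBB L=BBOO
After move 2 (R'): R=GRGR U=WBWR F=OWGW D=YOYG B=YRYB
After move 3 (F'): F=WWOG U=WBGG R=ORYR D=BOYG L=BROW
After move 4 (U): U=GWGB F=OROG R=YRYR B=BRYB L=WWOW
After move 5 (F'): F=RGOO U=GWYY R=ORBR D=WWYG L=WBOG
After move 6 (F'): F=GORO U=GWOB R=WRWR D=BGYG L=WYOY
Query 1: D[1] = G
Query 2: F[2] = R
Query 3: R[3] = R
Query 4: F[1] = O
Query 5: F[3] = O
Query 6: F[0] = G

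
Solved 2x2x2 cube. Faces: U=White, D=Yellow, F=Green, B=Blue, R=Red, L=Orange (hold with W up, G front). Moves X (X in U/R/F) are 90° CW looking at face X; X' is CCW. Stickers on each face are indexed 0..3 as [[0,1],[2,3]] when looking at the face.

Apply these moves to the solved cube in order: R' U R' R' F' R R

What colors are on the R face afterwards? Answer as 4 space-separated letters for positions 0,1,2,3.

Answer: Y Y R W

Derivation:
After move 1 (R'): R=RRRR U=WBWB F=GWGW D=YGYG B=YBYB
After move 2 (U): U=WWBB F=RRGW R=YBRR B=OOYB L=GWOO
After move 3 (R'): R=BRYR U=WYBO F=RWGB D=YRYW B=GOGB
After move 4 (R'): R=RRBY U=WGBG F=RYGO D=YWYB B=WORB
After move 5 (F'): F=YORG U=WGRB R=WRYY D=WOYB L=GGOB
After move 6 (R): R=YWYR U=WORG F=YORB D=WRYW B=BOGB
After move 7 (R): R=YYRW U=WORB F=YRRW D=WGYB B=GOOB
Query: R face = YYRW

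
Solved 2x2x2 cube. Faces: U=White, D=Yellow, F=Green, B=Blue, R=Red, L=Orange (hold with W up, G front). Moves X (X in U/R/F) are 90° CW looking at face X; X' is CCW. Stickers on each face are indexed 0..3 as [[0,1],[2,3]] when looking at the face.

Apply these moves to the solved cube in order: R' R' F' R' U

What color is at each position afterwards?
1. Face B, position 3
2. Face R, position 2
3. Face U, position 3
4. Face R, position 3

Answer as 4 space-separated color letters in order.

After move 1 (R'): R=RRRR U=WBWB F=GWGW D=YGYG B=YBYB
After move 2 (R'): R=RRRR U=WYWY F=GBGB D=YWYW B=GBGB
After move 3 (F'): F=BBGG U=WYRR R=WRYR D=OOYW L=OYOW
After move 4 (R'): R=RRWY U=WGRG F=BYGR D=OBYG B=WBOB
After move 5 (U): U=RWGG F=RRGR R=WBWY B=OYOB L=BYOW
Query 1: B[3] = B
Query 2: R[2] = W
Query 3: U[3] = G
Query 4: R[3] = Y

Answer: B W G Y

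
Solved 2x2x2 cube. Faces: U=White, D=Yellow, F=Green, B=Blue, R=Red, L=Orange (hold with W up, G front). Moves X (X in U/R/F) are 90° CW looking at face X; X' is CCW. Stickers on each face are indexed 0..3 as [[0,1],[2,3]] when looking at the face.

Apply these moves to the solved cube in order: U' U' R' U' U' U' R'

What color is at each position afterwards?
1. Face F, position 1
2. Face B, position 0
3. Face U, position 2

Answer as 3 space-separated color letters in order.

After move 1 (U'): U=WWWW F=OOGG R=GGRR B=RRBB L=BBOO
After move 2 (U'): U=WWWW F=BBGG R=OORR B=GGBB L=RROO
After move 3 (R'): R=OROR U=WBWG F=BWGW D=YBYG B=YGYB
After move 4 (U'): U=BGWW F=RRGW R=BWOR B=ORYB L=YGOO
After move 5 (U'): U=GWBW F=YGGW R=RROR B=BWYB L=OROO
After move 6 (U'): U=WWGB F=ORGW R=YGOR B=RRYB L=BWOO
After move 7 (R'): R=GRYO U=WYGR F=OWGB D=YRYW B=GRBB
Query 1: F[1] = W
Query 2: B[0] = G
Query 3: U[2] = G

Answer: W G G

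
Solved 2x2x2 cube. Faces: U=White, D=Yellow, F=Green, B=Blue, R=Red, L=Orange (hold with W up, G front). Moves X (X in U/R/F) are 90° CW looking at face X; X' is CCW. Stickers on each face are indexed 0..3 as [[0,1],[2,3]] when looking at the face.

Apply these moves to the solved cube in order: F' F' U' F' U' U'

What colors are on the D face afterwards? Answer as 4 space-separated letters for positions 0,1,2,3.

After move 1 (F'): F=GGGG U=WWRR R=YRYR D=OOYY L=OWOW
After move 2 (F'): F=GGGG U=WWYY R=OROR D=WWYY L=OROR
After move 3 (U'): U=WYWY F=ORGG R=GGOR B=ORBB L=BBOR
After move 4 (F'): F=RGOG U=WYGO R=WGWR D=BRYY L=BYOW
After move 5 (U'): U=YOWG F=BYOG R=RGWR B=WGBB L=OROW
After move 6 (U'): U=OGYW F=OROG R=BYWR B=RGBB L=WGOW
Query: D face = BRYY

Answer: B R Y Y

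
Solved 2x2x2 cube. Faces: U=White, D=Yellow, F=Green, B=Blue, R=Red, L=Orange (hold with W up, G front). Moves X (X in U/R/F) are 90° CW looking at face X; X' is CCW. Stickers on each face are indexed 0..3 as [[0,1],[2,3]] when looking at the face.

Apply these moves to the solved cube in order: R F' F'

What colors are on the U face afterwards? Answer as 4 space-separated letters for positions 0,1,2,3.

Answer: W G B Y

Derivation:
After move 1 (R): R=RRRR U=WGWG F=GYGY D=YBYB B=WBWB
After move 2 (F'): F=YYGG U=WGRR R=BRYR D=OOYB L=OGOW
After move 3 (F'): F=YGYG U=WGBY R=OROR D=GWYB L=OROR
Query: U face = WGBY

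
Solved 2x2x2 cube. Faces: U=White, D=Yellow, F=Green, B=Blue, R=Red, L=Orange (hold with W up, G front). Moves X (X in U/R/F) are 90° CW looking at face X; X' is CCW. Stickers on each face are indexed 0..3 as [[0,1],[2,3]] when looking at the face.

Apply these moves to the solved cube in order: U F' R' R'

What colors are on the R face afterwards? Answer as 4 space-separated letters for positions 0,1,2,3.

Answer: R Y B Y

Derivation:
After move 1 (U): U=WWWW F=RRGG R=BBRR B=OOBB L=GGOO
After move 2 (F'): F=RGRG U=WWBR R=YBYR D=GOYY L=GWOW
After move 3 (R'): R=BRYY U=WBBO F=RWRR D=GGYG B=YOOB
After move 4 (R'): R=RYBY U=WOBY F=RBRO D=GWYR B=GOGB
Query: R face = RYBY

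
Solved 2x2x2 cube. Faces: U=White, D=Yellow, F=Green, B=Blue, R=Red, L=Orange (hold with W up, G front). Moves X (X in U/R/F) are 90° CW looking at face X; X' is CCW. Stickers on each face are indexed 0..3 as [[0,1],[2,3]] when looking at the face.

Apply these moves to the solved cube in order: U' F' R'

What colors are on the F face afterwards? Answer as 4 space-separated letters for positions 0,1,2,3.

After move 1 (U'): U=WWWW F=OOGG R=GGRR B=RRBB L=BBOO
After move 2 (F'): F=OGOG U=WWGR R=YGYR D=BOYY L=BWOW
After move 3 (R'): R=GRYY U=WBGR F=OWOR D=BGYG B=YROB
Query: F face = OWOR

Answer: O W O R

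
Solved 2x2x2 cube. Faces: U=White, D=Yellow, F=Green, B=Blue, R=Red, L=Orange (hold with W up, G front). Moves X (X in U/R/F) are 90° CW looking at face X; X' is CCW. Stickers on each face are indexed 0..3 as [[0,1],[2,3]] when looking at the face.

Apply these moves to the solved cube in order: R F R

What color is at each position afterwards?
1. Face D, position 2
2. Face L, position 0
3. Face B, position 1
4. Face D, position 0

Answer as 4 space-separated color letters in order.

After move 1 (R): R=RRRR U=WGWG F=GYGY D=YBYB B=WBWB
After move 2 (F): F=GGYY U=WGOO R=WRGR D=RRYB L=OYOB
After move 3 (R): R=GWRR U=WGOY F=GRYB D=RWYW B=OBGB
Query 1: D[2] = Y
Query 2: L[0] = O
Query 3: B[1] = B
Query 4: D[0] = R

Answer: Y O B R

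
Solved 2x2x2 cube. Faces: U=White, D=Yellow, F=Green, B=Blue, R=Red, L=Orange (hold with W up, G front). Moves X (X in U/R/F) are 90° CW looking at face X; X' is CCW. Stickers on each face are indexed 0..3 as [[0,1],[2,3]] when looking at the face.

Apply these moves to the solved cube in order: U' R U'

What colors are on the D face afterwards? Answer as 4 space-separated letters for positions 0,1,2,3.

Answer: Y B Y R

Derivation:
After move 1 (U'): U=WWWW F=OOGG R=GGRR B=RRBB L=BBOO
After move 2 (R): R=RGRG U=WOWG F=OYGY D=YBYR B=WRWB
After move 3 (U'): U=OGWW F=BBGY R=OYRG B=RGWB L=WROO
Query: D face = YBYR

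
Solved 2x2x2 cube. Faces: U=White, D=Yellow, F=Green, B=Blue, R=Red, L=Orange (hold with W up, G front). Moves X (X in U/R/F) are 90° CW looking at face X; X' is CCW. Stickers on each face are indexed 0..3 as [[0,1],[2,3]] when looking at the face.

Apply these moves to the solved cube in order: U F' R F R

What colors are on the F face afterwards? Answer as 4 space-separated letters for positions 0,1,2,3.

After move 1 (U): U=WWWW F=RRGG R=BBRR B=OOBB L=GGOO
After move 2 (F'): F=RGRG U=WWBR R=YBYR D=GOYY L=GWOW
After move 3 (R): R=YYRB U=WGBG F=RORY D=GBYO B=ROWB
After move 4 (F): F=RRYO U=WGWW R=BYGB D=RYYO L=GGOB
After move 5 (R): R=GBBY U=WRWO F=RYYO D=RWYR B=WOGB
Query: F face = RYYO

Answer: R Y Y O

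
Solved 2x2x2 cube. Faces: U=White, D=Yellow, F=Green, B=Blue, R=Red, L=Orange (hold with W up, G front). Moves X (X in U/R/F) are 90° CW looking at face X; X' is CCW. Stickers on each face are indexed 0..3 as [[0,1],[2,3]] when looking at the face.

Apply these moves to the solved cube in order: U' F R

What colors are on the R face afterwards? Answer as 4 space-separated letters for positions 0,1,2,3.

After move 1 (U'): U=WWWW F=OOGG R=GGRR B=RRBB L=BBOO
After move 2 (F): F=GOGO U=WWOB R=WGWR D=RGYY L=BYOY
After move 3 (R): R=WWRG U=WOOO F=GGGY D=RBYR B=BRWB
Query: R face = WWRG

Answer: W W R G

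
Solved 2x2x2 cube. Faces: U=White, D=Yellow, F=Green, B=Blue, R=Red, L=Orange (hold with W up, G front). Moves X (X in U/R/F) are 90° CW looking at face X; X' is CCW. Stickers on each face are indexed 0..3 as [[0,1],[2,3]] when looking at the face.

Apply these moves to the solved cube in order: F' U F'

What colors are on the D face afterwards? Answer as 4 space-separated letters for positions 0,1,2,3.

Answer: G W Y Y

Derivation:
After move 1 (F'): F=GGGG U=WWRR R=YRYR D=OOYY L=OWOW
After move 2 (U): U=RWRW F=YRGG R=BBYR B=OWBB L=GGOW
After move 3 (F'): F=RGYG U=RWBY R=OBOR D=GWYY L=GWOR
Query: D face = GWYY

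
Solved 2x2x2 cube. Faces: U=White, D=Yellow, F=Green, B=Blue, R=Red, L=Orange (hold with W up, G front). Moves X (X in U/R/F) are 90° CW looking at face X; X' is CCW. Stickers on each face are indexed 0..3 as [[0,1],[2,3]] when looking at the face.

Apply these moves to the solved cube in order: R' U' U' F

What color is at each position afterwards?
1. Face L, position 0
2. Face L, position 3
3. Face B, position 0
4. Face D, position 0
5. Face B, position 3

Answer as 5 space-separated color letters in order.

After move 1 (R'): R=RRRR U=WBWB F=GWGW D=YGYG B=YBYB
After move 2 (U'): U=BBWW F=OOGW R=GWRR B=RRYB L=YBOO
After move 3 (U'): U=BWBW F=YBGW R=OORR B=GWYB L=RROO
After move 4 (F): F=GYWB U=BWOR R=BOWR D=ROYG L=RYOG
Query 1: L[0] = R
Query 2: L[3] = G
Query 3: B[0] = G
Query 4: D[0] = R
Query 5: B[3] = B

Answer: R G G R B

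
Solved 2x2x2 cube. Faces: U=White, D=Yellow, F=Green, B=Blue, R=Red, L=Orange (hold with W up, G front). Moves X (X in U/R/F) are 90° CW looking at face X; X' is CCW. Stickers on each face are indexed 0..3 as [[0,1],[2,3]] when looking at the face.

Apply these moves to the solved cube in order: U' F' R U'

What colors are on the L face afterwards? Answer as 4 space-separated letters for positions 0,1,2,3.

After move 1 (U'): U=WWWW F=OOGG R=GGRR B=RRBB L=BBOO
After move 2 (F'): F=OGOG U=WWGR R=YGYR D=BOYY L=BWOW
After move 3 (R): R=YYRG U=WGGG F=OOOY D=BBYR B=RRWB
After move 4 (U'): U=GGWG F=BWOY R=OORG B=YYWB L=RROW
Query: L face = RROW

Answer: R R O W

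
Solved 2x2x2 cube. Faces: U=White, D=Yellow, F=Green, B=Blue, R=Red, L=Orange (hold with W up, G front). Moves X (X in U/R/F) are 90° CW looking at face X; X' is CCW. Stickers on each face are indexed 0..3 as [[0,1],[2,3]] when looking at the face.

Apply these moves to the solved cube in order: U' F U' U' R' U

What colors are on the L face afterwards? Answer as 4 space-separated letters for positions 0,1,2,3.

After move 1 (U'): U=WWWW F=OOGG R=GGRR B=RRBB L=BBOO
After move 2 (F): F=GOGO U=WWOB R=WGWR D=RGYY L=BYOY
After move 3 (U'): U=WBWO F=BYGO R=GOWR B=WGBB L=RROY
After move 4 (U'): U=BOWW F=RRGO R=BYWR B=GOBB L=WGOY
After move 5 (R'): R=YRBW U=BBWG F=ROGW D=RRYO B=YOGB
After move 6 (U): U=WBGB F=YRGW R=YOBW B=WGGB L=ROOY
Query: L face = ROOY

Answer: R O O Y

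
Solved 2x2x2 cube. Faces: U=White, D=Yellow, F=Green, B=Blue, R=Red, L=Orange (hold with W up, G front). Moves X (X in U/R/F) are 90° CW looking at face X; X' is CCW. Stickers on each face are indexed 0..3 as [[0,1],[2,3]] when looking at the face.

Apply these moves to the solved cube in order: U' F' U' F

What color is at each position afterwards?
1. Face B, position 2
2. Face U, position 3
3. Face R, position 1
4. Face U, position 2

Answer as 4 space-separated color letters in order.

Answer: B R G W

Derivation:
After move 1 (U'): U=WWWW F=OOGG R=GGRR B=RRBB L=BBOO
After move 2 (F'): F=OGOG U=WWGR R=YGYR D=BOYY L=BWOW
After move 3 (U'): U=WRWG F=BWOG R=OGYR B=YGBB L=RROW
After move 4 (F): F=OBGW U=WRWR R=WGGR D=YOYY L=RBOO
Query 1: B[2] = B
Query 2: U[3] = R
Query 3: R[1] = G
Query 4: U[2] = W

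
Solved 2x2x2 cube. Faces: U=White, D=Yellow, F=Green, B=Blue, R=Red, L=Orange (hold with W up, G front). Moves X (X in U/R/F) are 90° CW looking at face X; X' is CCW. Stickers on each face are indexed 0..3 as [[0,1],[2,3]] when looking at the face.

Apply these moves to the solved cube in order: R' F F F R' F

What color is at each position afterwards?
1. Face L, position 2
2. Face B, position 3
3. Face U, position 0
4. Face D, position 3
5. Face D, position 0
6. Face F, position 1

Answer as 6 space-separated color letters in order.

Answer: O B W G G W

Derivation:
After move 1 (R'): R=RRRR U=WBWB F=GWGW D=YGYG B=YBYB
After move 2 (F): F=GGWW U=WBOO R=WRBR D=RRYG L=OYOG
After move 3 (F): F=WGWG U=WBGY R=OROR D=BWYG L=OROR
After move 4 (F): F=WWGG U=WBRR R=GRYR D=OOYG L=OBOW
After move 5 (R'): R=RRGY U=WYRY F=WBGR D=OWYG B=GBOB
After move 6 (F): F=GWRB U=WYWB R=RRYY D=GRYG L=OOOW
Query 1: L[2] = O
Query 2: B[3] = B
Query 3: U[0] = W
Query 4: D[3] = G
Query 5: D[0] = G
Query 6: F[1] = W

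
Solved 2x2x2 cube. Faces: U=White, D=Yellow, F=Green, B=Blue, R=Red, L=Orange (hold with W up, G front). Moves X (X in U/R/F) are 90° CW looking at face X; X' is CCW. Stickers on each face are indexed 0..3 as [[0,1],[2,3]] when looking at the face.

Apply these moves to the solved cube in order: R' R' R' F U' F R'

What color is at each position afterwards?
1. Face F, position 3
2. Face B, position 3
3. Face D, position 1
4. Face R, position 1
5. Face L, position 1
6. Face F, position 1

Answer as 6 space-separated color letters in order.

Answer: B B O R R O

Derivation:
After move 1 (R'): R=RRRR U=WBWB F=GWGW D=YGYG B=YBYB
After move 2 (R'): R=RRRR U=WYWY F=GBGB D=YWYW B=GBGB
After move 3 (R'): R=RRRR U=WGWG F=GYGY D=YBYB B=WBWB
After move 4 (F): F=GGYY U=WGOO R=WRGR D=RRYB L=OYOB
After move 5 (U'): U=GOWO F=OYYY R=GGGR B=WRWB L=WBOB
After move 6 (F): F=YOYY U=GOBB R=WGOR D=GGYB L=WROR
After move 7 (R'): R=GRWO U=GWBW F=YOYB D=GOYY B=BRGB
Query 1: F[3] = B
Query 2: B[3] = B
Query 3: D[1] = O
Query 4: R[1] = R
Query 5: L[1] = R
Query 6: F[1] = O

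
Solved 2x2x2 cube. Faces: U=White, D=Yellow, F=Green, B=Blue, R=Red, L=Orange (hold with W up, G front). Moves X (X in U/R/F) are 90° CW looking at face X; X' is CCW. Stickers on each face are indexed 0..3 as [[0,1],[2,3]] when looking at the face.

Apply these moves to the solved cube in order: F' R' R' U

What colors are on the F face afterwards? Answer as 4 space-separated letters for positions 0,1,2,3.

Answer: R Y G B

Derivation:
After move 1 (F'): F=GGGG U=WWRR R=YRYR D=OOYY L=OWOW
After move 2 (R'): R=RRYY U=WBRB F=GWGR D=OGYG B=YBOB
After move 3 (R'): R=RYRY U=WORY F=GBGB D=OWYR B=GBGB
After move 4 (U): U=RWYO F=RYGB R=GBRY B=OWGB L=GBOW
Query: F face = RYGB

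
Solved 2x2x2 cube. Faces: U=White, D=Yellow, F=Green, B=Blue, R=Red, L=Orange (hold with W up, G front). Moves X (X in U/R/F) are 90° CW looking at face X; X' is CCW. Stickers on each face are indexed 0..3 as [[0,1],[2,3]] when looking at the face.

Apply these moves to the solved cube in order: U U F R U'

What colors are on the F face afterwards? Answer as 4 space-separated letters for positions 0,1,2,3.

After move 1 (U): U=WWWW F=RRGG R=BBRR B=OOBB L=GGOO
After move 2 (U): U=WWWW F=BBGG R=OORR B=GGBB L=RROO
After move 3 (F): F=GBGB U=WWOR R=WOWR D=ROYY L=RYOY
After move 4 (R): R=WWRO U=WBOB F=GOGY D=RBYG B=RGWB
After move 5 (U'): U=BBWO F=RYGY R=GORO B=WWWB L=RGOY
Query: F face = RYGY

Answer: R Y G Y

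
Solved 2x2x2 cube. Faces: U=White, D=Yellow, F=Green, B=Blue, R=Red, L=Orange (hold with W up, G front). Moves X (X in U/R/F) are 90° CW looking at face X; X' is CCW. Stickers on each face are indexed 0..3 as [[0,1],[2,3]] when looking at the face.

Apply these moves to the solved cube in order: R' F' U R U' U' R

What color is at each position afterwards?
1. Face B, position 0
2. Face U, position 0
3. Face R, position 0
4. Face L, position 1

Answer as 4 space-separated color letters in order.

After move 1 (R'): R=RRRR U=WBWB F=GWGW D=YGYG B=YBYB
After move 2 (F'): F=WWGG U=WBRR R=GRYR D=OOYG L=OBOW
After move 3 (U): U=RWRB F=GRGG R=YBYR B=OBYB L=WWOW
After move 4 (R): R=YYRB U=RRRG F=GOGG D=OYYO B=BBWB
After move 5 (U'): U=RGRR F=WWGG R=GORB B=YYWB L=BBOW
After move 6 (U'): U=GRRR F=BBGG R=WWRB B=GOWB L=YYOW
After move 7 (R): R=RWBW U=GBRG F=BYGO D=OWYG B=RORB
Query 1: B[0] = R
Query 2: U[0] = G
Query 3: R[0] = R
Query 4: L[1] = Y

Answer: R G R Y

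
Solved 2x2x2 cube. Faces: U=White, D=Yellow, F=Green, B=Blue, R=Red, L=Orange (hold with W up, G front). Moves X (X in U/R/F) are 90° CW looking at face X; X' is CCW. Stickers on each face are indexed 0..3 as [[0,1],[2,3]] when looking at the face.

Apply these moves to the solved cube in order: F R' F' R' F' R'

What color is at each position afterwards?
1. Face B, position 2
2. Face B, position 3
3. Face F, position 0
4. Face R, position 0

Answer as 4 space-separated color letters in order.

After move 1 (F): F=GGGG U=WWOO R=WRWR D=RRYY L=OYOY
After move 2 (R'): R=RRWW U=WBOB F=GWGO D=RGYG B=YBRB
After move 3 (F'): F=WOGG U=WBRW R=GRRW D=YYYG L=OBOO
After move 4 (R'): R=RWGR U=WRRY F=WBGW D=YOYG B=GBYB
After move 5 (F'): F=BWWG U=WRRG R=OWYR D=BOYG L=OYOR
After move 6 (R'): R=WROY U=WYRG F=BRWG D=BWYG B=GBOB
Query 1: B[2] = O
Query 2: B[3] = B
Query 3: F[0] = B
Query 4: R[0] = W

Answer: O B B W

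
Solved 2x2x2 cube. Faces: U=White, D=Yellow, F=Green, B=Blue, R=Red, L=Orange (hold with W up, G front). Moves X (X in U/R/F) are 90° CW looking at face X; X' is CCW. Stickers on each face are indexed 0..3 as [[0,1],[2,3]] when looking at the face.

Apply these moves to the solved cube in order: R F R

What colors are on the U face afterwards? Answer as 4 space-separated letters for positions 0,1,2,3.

Answer: W G O Y

Derivation:
After move 1 (R): R=RRRR U=WGWG F=GYGY D=YBYB B=WBWB
After move 2 (F): F=GGYY U=WGOO R=WRGR D=RRYB L=OYOB
After move 3 (R): R=GWRR U=WGOY F=GRYB D=RWYW B=OBGB
Query: U face = WGOY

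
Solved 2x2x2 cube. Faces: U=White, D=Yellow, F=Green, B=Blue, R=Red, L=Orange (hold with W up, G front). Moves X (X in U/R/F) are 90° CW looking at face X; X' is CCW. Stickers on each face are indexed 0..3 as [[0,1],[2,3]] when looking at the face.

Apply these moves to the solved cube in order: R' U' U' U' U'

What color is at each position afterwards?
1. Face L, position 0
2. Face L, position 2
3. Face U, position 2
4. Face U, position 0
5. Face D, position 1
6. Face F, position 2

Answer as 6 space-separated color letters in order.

Answer: O O W W G G

Derivation:
After move 1 (R'): R=RRRR U=WBWB F=GWGW D=YGYG B=YBYB
After move 2 (U'): U=BBWW F=OOGW R=GWRR B=RRYB L=YBOO
After move 3 (U'): U=BWBW F=YBGW R=OORR B=GWYB L=RROO
After move 4 (U'): U=WWBB F=RRGW R=YBRR B=OOYB L=GWOO
After move 5 (U'): U=WBWB F=GWGW R=RRRR B=YBYB L=OOOO
Query 1: L[0] = O
Query 2: L[2] = O
Query 3: U[2] = W
Query 4: U[0] = W
Query 5: D[1] = G
Query 6: F[2] = G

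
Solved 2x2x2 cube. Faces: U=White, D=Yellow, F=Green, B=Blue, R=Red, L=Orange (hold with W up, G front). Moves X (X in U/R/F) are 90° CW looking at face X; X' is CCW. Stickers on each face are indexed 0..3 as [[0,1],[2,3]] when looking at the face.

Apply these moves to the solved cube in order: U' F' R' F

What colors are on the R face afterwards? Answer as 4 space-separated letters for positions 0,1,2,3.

Answer: G R R Y

Derivation:
After move 1 (U'): U=WWWW F=OOGG R=GGRR B=RRBB L=BBOO
After move 2 (F'): F=OGOG U=WWGR R=YGYR D=BOYY L=BWOW
After move 3 (R'): R=GRYY U=WBGR F=OWOR D=BGYG B=YROB
After move 4 (F): F=OORW U=WBWW R=GRRY D=YGYG L=BBOG
Query: R face = GRRY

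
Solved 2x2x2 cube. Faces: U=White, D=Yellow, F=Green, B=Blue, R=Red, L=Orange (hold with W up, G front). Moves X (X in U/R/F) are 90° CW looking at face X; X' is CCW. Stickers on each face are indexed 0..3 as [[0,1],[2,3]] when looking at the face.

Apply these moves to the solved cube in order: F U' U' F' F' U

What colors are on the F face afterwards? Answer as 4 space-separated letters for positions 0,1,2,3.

After move 1 (F): F=GGGG U=WWOO R=WRWR D=RRYY L=OYOY
After move 2 (U'): U=WOWO F=OYGG R=GGWR B=WRBB L=BBOY
After move 3 (U'): U=OOWW F=BBGG R=OYWR B=GGBB L=WROY
After move 4 (F'): F=BGBG U=OOOW R=RYRR D=RYYY L=WWOW
After move 5 (F'): F=GGBB U=OORR R=YYRR D=WWYY L=WWOO
After move 6 (U): U=RORO F=YYBB R=GGRR B=WWBB L=GGOO
Query: F face = YYBB

Answer: Y Y B B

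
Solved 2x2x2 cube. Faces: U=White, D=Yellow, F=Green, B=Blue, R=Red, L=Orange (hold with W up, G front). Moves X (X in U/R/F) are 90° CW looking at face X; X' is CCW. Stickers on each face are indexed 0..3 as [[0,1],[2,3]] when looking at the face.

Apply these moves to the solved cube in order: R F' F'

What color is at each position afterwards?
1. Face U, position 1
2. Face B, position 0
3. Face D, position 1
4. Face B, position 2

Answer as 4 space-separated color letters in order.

After move 1 (R): R=RRRR U=WGWG F=GYGY D=YBYB B=WBWB
After move 2 (F'): F=YYGG U=WGRR R=BRYR D=OOYB L=OGOW
After move 3 (F'): F=YGYG U=WGBY R=OROR D=GWYB L=OROR
Query 1: U[1] = G
Query 2: B[0] = W
Query 3: D[1] = W
Query 4: B[2] = W

Answer: G W W W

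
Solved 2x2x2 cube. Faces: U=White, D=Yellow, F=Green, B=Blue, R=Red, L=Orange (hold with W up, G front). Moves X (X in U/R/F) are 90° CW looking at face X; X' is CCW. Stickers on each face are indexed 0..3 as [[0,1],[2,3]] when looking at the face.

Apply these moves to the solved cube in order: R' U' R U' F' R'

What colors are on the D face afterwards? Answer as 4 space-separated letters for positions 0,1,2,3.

Answer: R G Y G

Derivation:
After move 1 (R'): R=RRRR U=WBWB F=GWGW D=YGYG B=YBYB
After move 2 (U'): U=BBWW F=OOGW R=GWRR B=RRYB L=YBOO
After move 3 (R): R=RGRW U=BOWW F=OGGG D=YYYR B=WRBB
After move 4 (U'): U=OWBW F=YBGG R=OGRW B=RGBB L=WROO
After move 5 (F'): F=BGYG U=OWOR R=YGYW D=ROYR L=WWOB
After move 6 (R'): R=GWYY U=OBOR F=BWYR D=RGYG B=RGOB
Query: D face = RGYG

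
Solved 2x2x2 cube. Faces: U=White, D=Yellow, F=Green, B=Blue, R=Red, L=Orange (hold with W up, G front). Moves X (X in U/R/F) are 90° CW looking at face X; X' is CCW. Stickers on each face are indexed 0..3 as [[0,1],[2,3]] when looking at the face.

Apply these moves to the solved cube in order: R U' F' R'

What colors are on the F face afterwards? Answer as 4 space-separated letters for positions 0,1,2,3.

Answer: O G O R

Derivation:
After move 1 (R): R=RRRR U=WGWG F=GYGY D=YBYB B=WBWB
After move 2 (U'): U=GGWW F=OOGY R=GYRR B=RRWB L=WBOO
After move 3 (F'): F=OYOG U=GGGR R=BYYR D=BOYB L=WWOW
After move 4 (R'): R=YRBY U=GWGR F=OGOR D=BYYG B=BROB
Query: F face = OGOR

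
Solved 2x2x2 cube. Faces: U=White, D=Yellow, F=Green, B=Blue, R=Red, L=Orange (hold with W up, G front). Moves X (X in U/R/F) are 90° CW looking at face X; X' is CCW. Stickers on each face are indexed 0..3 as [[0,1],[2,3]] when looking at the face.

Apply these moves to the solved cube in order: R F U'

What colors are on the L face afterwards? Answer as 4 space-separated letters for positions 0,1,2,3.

After move 1 (R): R=RRRR U=WGWG F=GYGY D=YBYB B=WBWB
After move 2 (F): F=GGYY U=WGOO R=WRGR D=RRYB L=OYOB
After move 3 (U'): U=GOWO F=OYYY R=GGGR B=WRWB L=WBOB
Query: L face = WBOB

Answer: W B O B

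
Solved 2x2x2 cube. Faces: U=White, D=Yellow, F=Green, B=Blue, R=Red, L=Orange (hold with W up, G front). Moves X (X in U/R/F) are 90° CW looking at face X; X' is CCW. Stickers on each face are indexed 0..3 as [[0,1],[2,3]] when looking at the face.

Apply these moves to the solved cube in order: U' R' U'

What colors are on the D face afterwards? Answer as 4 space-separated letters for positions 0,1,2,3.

After move 1 (U'): U=WWWW F=OOGG R=GGRR B=RRBB L=BBOO
After move 2 (R'): R=GRGR U=WBWR F=OWGW D=YOYG B=YRYB
After move 3 (U'): U=BRWW F=BBGW R=OWGR B=GRYB L=YROO
Query: D face = YOYG

Answer: Y O Y G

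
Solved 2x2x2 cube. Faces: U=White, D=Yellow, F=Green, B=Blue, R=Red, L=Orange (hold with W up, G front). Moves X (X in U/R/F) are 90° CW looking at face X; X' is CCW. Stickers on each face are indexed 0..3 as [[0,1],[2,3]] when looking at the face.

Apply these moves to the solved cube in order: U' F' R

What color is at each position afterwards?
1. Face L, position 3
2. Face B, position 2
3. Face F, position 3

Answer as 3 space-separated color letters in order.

Answer: W W Y

Derivation:
After move 1 (U'): U=WWWW F=OOGG R=GGRR B=RRBB L=BBOO
After move 2 (F'): F=OGOG U=WWGR R=YGYR D=BOYY L=BWOW
After move 3 (R): R=YYRG U=WGGG F=OOOY D=BBYR B=RRWB
Query 1: L[3] = W
Query 2: B[2] = W
Query 3: F[3] = Y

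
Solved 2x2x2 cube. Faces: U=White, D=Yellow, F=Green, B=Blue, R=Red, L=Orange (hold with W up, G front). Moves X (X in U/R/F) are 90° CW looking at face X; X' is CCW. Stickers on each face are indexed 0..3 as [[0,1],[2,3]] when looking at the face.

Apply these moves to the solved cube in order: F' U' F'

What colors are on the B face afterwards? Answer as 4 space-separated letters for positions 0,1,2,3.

Answer: Y R B B

Derivation:
After move 1 (F'): F=GGGG U=WWRR R=YRYR D=OOYY L=OWOW
After move 2 (U'): U=WRWR F=OWGG R=GGYR B=YRBB L=BBOW
After move 3 (F'): F=WGOG U=WRGY R=OGOR D=BWYY L=BROW
Query: B face = YRBB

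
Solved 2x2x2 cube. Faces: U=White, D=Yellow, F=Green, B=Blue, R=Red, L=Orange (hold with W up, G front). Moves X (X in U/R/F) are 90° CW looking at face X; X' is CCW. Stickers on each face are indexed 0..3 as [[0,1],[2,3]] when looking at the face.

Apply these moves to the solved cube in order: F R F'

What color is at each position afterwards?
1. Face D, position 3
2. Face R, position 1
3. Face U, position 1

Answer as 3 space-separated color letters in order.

Answer: B W G

Derivation:
After move 1 (F): F=GGGG U=WWOO R=WRWR D=RRYY L=OYOY
After move 2 (R): R=WWRR U=WGOG F=GRGY D=RBYB B=OBWB
After move 3 (F'): F=RYGG U=WGWR R=BWRR D=YYYB L=OGOO
Query 1: D[3] = B
Query 2: R[1] = W
Query 3: U[1] = G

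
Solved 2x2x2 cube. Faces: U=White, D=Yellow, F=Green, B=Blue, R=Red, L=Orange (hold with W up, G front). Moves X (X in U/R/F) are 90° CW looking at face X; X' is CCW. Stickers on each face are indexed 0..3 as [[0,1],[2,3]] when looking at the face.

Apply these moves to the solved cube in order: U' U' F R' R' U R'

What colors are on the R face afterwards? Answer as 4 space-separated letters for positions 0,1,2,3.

Answer: G W B O

Derivation:
After move 1 (U'): U=WWWW F=OOGG R=GGRR B=RRBB L=BBOO
After move 2 (U'): U=WWWW F=BBGG R=OORR B=GGBB L=RROO
After move 3 (F): F=GBGB U=WWOR R=WOWR D=ROYY L=RYOY
After move 4 (R'): R=ORWW U=WBOG F=GWGR D=RBYB B=YGOB
After move 5 (R'): R=RWOW U=WOOY F=GBGG D=RWYR B=BGBB
After move 6 (U): U=OWYO F=RWGG R=BGOW B=RYBB L=GBOY
After move 7 (R'): R=GWBO U=OBYR F=RWGO D=RWYG B=RYWB
Query: R face = GWBO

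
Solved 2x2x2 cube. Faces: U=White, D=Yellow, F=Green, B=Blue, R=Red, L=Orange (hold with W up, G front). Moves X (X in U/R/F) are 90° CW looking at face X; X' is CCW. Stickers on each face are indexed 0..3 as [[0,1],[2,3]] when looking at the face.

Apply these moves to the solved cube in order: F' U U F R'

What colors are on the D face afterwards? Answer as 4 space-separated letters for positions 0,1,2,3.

Answer: Y B Y B

Derivation:
After move 1 (F'): F=GGGG U=WWRR R=YRYR D=OOYY L=OWOW
After move 2 (U): U=RWRW F=YRGG R=BBYR B=OWBB L=GGOW
After move 3 (U): U=RRWW F=BBGG R=OWYR B=GGBB L=YROW
After move 4 (F): F=GBGB U=RRWR R=WWWR D=YOYY L=YOOO
After move 5 (R'): R=WRWW U=RBWG F=GRGR D=YBYB B=YGOB
Query: D face = YBYB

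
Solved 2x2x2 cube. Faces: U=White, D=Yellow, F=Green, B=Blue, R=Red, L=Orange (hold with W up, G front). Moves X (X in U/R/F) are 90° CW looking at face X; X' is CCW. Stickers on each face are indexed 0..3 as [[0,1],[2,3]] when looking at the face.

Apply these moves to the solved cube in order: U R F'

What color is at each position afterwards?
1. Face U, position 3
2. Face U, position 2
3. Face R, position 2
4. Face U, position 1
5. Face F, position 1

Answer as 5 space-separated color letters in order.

Answer: R R Y R Y

Derivation:
After move 1 (U): U=WWWW F=RRGG R=BBRR B=OOBB L=GGOO
After move 2 (R): R=RBRB U=WRWG F=RYGY D=YBYO B=WOWB
After move 3 (F'): F=YYRG U=WRRR R=BBYB D=GOYO L=GGOW
Query 1: U[3] = R
Query 2: U[2] = R
Query 3: R[2] = Y
Query 4: U[1] = R
Query 5: F[1] = Y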